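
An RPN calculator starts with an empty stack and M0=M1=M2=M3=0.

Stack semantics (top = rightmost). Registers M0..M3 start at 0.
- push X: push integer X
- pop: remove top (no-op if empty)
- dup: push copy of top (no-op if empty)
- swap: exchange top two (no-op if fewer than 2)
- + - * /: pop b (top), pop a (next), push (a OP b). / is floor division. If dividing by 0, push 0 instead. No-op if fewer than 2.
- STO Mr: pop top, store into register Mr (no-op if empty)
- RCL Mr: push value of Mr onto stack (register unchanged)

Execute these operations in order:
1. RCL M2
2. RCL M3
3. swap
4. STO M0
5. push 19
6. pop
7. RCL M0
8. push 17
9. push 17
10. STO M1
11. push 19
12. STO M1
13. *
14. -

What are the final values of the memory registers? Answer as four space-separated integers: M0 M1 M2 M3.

After op 1 (RCL M2): stack=[0] mem=[0,0,0,0]
After op 2 (RCL M3): stack=[0,0] mem=[0,0,0,0]
After op 3 (swap): stack=[0,0] mem=[0,0,0,0]
After op 4 (STO M0): stack=[0] mem=[0,0,0,0]
After op 5 (push 19): stack=[0,19] mem=[0,0,0,0]
After op 6 (pop): stack=[0] mem=[0,0,0,0]
After op 7 (RCL M0): stack=[0,0] mem=[0,0,0,0]
After op 8 (push 17): stack=[0,0,17] mem=[0,0,0,0]
After op 9 (push 17): stack=[0,0,17,17] mem=[0,0,0,0]
After op 10 (STO M1): stack=[0,0,17] mem=[0,17,0,0]
After op 11 (push 19): stack=[0,0,17,19] mem=[0,17,0,0]
After op 12 (STO M1): stack=[0,0,17] mem=[0,19,0,0]
After op 13 (*): stack=[0,0] mem=[0,19,0,0]
After op 14 (-): stack=[0] mem=[0,19,0,0]

Answer: 0 19 0 0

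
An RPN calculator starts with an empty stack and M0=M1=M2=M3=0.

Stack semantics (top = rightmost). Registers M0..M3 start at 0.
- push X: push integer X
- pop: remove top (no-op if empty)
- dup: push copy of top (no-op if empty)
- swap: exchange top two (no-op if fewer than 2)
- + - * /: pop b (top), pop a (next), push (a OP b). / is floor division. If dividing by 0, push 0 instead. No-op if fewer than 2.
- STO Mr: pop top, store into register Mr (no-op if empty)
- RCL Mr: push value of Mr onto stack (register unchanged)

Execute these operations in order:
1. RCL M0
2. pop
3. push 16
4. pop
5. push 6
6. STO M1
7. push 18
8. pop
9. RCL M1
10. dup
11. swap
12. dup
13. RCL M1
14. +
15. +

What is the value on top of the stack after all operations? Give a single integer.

Answer: 18

Derivation:
After op 1 (RCL M0): stack=[0] mem=[0,0,0,0]
After op 2 (pop): stack=[empty] mem=[0,0,0,0]
After op 3 (push 16): stack=[16] mem=[0,0,0,0]
After op 4 (pop): stack=[empty] mem=[0,0,0,0]
After op 5 (push 6): stack=[6] mem=[0,0,0,0]
After op 6 (STO M1): stack=[empty] mem=[0,6,0,0]
After op 7 (push 18): stack=[18] mem=[0,6,0,0]
After op 8 (pop): stack=[empty] mem=[0,6,0,0]
After op 9 (RCL M1): stack=[6] mem=[0,6,0,0]
After op 10 (dup): stack=[6,6] mem=[0,6,0,0]
After op 11 (swap): stack=[6,6] mem=[0,6,0,0]
After op 12 (dup): stack=[6,6,6] mem=[0,6,0,0]
After op 13 (RCL M1): stack=[6,6,6,6] mem=[0,6,0,0]
After op 14 (+): stack=[6,6,12] mem=[0,6,0,0]
After op 15 (+): stack=[6,18] mem=[0,6,0,0]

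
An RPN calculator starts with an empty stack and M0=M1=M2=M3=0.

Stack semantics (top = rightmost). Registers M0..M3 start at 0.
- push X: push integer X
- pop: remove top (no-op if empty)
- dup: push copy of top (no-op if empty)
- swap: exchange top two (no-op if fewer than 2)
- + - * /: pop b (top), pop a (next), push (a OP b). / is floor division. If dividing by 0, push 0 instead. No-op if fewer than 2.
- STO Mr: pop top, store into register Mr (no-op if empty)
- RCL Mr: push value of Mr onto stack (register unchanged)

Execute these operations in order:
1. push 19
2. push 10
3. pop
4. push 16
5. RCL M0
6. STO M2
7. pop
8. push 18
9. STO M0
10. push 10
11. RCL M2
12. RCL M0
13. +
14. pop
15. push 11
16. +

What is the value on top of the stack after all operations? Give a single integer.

Answer: 21

Derivation:
After op 1 (push 19): stack=[19] mem=[0,0,0,0]
After op 2 (push 10): stack=[19,10] mem=[0,0,0,0]
After op 3 (pop): stack=[19] mem=[0,0,0,0]
After op 4 (push 16): stack=[19,16] mem=[0,0,0,0]
After op 5 (RCL M0): stack=[19,16,0] mem=[0,0,0,0]
After op 6 (STO M2): stack=[19,16] mem=[0,0,0,0]
After op 7 (pop): stack=[19] mem=[0,0,0,0]
After op 8 (push 18): stack=[19,18] mem=[0,0,0,0]
After op 9 (STO M0): stack=[19] mem=[18,0,0,0]
After op 10 (push 10): stack=[19,10] mem=[18,0,0,0]
After op 11 (RCL M2): stack=[19,10,0] mem=[18,0,0,0]
After op 12 (RCL M0): stack=[19,10,0,18] mem=[18,0,0,0]
After op 13 (+): stack=[19,10,18] mem=[18,0,0,0]
After op 14 (pop): stack=[19,10] mem=[18,0,0,0]
After op 15 (push 11): stack=[19,10,11] mem=[18,0,0,0]
After op 16 (+): stack=[19,21] mem=[18,0,0,0]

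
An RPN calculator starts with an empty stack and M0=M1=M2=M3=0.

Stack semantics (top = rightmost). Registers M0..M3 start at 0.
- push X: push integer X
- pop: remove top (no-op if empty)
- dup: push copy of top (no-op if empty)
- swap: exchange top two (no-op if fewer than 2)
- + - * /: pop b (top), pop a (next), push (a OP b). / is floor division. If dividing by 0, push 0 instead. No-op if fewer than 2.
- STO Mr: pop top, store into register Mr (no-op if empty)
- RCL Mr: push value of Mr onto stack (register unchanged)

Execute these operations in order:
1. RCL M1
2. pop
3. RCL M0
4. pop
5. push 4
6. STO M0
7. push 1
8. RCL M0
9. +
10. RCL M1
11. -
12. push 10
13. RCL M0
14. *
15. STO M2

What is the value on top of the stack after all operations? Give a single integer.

Answer: 5

Derivation:
After op 1 (RCL M1): stack=[0] mem=[0,0,0,0]
After op 2 (pop): stack=[empty] mem=[0,0,0,0]
After op 3 (RCL M0): stack=[0] mem=[0,0,0,0]
After op 4 (pop): stack=[empty] mem=[0,0,0,0]
After op 5 (push 4): stack=[4] mem=[0,0,0,0]
After op 6 (STO M0): stack=[empty] mem=[4,0,0,0]
After op 7 (push 1): stack=[1] mem=[4,0,0,0]
After op 8 (RCL M0): stack=[1,4] mem=[4,0,0,0]
After op 9 (+): stack=[5] mem=[4,0,0,0]
After op 10 (RCL M1): stack=[5,0] mem=[4,0,0,0]
After op 11 (-): stack=[5] mem=[4,0,0,0]
After op 12 (push 10): stack=[5,10] mem=[4,0,0,0]
After op 13 (RCL M0): stack=[5,10,4] mem=[4,0,0,0]
After op 14 (*): stack=[5,40] mem=[4,0,0,0]
After op 15 (STO M2): stack=[5] mem=[4,0,40,0]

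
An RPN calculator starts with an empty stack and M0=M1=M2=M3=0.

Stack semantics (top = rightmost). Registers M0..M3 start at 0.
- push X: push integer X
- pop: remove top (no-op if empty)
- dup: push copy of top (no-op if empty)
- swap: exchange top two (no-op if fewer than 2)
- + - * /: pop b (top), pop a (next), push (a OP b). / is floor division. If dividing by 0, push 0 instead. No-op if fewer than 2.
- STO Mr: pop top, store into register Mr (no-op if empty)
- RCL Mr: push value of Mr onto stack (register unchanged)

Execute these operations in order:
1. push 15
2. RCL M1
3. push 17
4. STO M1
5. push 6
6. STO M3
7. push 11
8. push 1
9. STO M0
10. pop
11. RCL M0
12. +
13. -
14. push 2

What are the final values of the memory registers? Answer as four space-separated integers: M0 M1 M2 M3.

After op 1 (push 15): stack=[15] mem=[0,0,0,0]
After op 2 (RCL M1): stack=[15,0] mem=[0,0,0,0]
After op 3 (push 17): stack=[15,0,17] mem=[0,0,0,0]
After op 4 (STO M1): stack=[15,0] mem=[0,17,0,0]
After op 5 (push 6): stack=[15,0,6] mem=[0,17,0,0]
After op 6 (STO M3): stack=[15,0] mem=[0,17,0,6]
After op 7 (push 11): stack=[15,0,11] mem=[0,17,0,6]
After op 8 (push 1): stack=[15,0,11,1] mem=[0,17,0,6]
After op 9 (STO M0): stack=[15,0,11] mem=[1,17,0,6]
After op 10 (pop): stack=[15,0] mem=[1,17,0,6]
After op 11 (RCL M0): stack=[15,0,1] mem=[1,17,0,6]
After op 12 (+): stack=[15,1] mem=[1,17,0,6]
After op 13 (-): stack=[14] mem=[1,17,0,6]
After op 14 (push 2): stack=[14,2] mem=[1,17,0,6]

Answer: 1 17 0 6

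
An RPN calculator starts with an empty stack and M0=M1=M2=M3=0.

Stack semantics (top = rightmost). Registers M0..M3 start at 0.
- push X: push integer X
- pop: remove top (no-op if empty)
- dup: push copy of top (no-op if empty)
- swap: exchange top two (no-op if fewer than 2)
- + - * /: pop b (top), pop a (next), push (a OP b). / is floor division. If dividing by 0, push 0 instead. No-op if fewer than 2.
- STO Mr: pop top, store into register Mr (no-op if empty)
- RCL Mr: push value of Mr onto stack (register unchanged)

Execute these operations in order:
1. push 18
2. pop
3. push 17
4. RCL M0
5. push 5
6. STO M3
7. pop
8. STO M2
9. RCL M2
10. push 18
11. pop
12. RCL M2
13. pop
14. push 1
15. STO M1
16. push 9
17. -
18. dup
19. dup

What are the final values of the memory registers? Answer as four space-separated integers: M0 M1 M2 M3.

Answer: 0 1 17 5

Derivation:
After op 1 (push 18): stack=[18] mem=[0,0,0,0]
After op 2 (pop): stack=[empty] mem=[0,0,0,0]
After op 3 (push 17): stack=[17] mem=[0,0,0,0]
After op 4 (RCL M0): stack=[17,0] mem=[0,0,0,0]
After op 5 (push 5): stack=[17,0,5] mem=[0,0,0,0]
After op 6 (STO M3): stack=[17,0] mem=[0,0,0,5]
After op 7 (pop): stack=[17] mem=[0,0,0,5]
After op 8 (STO M2): stack=[empty] mem=[0,0,17,5]
After op 9 (RCL M2): stack=[17] mem=[0,0,17,5]
After op 10 (push 18): stack=[17,18] mem=[0,0,17,5]
After op 11 (pop): stack=[17] mem=[0,0,17,5]
After op 12 (RCL M2): stack=[17,17] mem=[0,0,17,5]
After op 13 (pop): stack=[17] mem=[0,0,17,5]
After op 14 (push 1): stack=[17,1] mem=[0,0,17,5]
After op 15 (STO M1): stack=[17] mem=[0,1,17,5]
After op 16 (push 9): stack=[17,9] mem=[0,1,17,5]
After op 17 (-): stack=[8] mem=[0,1,17,5]
After op 18 (dup): stack=[8,8] mem=[0,1,17,5]
After op 19 (dup): stack=[8,8,8] mem=[0,1,17,5]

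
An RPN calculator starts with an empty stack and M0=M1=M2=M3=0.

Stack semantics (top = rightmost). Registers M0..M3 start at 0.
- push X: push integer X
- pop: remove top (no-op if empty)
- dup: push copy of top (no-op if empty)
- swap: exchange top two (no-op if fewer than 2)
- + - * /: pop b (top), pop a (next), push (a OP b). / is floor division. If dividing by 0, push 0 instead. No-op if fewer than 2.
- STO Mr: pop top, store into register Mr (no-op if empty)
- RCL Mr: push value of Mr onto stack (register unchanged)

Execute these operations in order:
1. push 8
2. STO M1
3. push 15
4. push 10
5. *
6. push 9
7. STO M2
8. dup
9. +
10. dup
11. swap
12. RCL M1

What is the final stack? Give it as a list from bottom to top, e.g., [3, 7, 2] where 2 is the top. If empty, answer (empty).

Answer: [300, 300, 8]

Derivation:
After op 1 (push 8): stack=[8] mem=[0,0,0,0]
After op 2 (STO M1): stack=[empty] mem=[0,8,0,0]
After op 3 (push 15): stack=[15] mem=[0,8,0,0]
After op 4 (push 10): stack=[15,10] mem=[0,8,0,0]
After op 5 (*): stack=[150] mem=[0,8,0,0]
After op 6 (push 9): stack=[150,9] mem=[0,8,0,0]
After op 7 (STO M2): stack=[150] mem=[0,8,9,0]
After op 8 (dup): stack=[150,150] mem=[0,8,9,0]
After op 9 (+): stack=[300] mem=[0,8,9,0]
After op 10 (dup): stack=[300,300] mem=[0,8,9,0]
After op 11 (swap): stack=[300,300] mem=[0,8,9,0]
After op 12 (RCL M1): stack=[300,300,8] mem=[0,8,9,0]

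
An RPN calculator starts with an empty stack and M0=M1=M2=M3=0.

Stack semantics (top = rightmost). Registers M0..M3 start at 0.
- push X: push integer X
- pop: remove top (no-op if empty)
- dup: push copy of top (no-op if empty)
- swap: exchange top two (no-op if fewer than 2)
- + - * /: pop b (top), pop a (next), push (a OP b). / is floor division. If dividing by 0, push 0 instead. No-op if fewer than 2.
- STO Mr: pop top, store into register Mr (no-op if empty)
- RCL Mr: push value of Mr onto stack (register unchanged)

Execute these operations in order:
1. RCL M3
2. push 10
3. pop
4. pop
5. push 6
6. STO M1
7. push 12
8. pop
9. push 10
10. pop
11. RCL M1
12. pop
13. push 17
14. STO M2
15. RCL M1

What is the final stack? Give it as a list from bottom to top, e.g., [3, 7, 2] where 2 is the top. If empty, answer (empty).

Answer: [6]

Derivation:
After op 1 (RCL M3): stack=[0] mem=[0,0,0,0]
After op 2 (push 10): stack=[0,10] mem=[0,0,0,0]
After op 3 (pop): stack=[0] mem=[0,0,0,0]
After op 4 (pop): stack=[empty] mem=[0,0,0,0]
After op 5 (push 6): stack=[6] mem=[0,0,0,0]
After op 6 (STO M1): stack=[empty] mem=[0,6,0,0]
After op 7 (push 12): stack=[12] mem=[0,6,0,0]
After op 8 (pop): stack=[empty] mem=[0,6,0,0]
After op 9 (push 10): stack=[10] mem=[0,6,0,0]
After op 10 (pop): stack=[empty] mem=[0,6,0,0]
After op 11 (RCL M1): stack=[6] mem=[0,6,0,0]
After op 12 (pop): stack=[empty] mem=[0,6,0,0]
After op 13 (push 17): stack=[17] mem=[0,6,0,0]
After op 14 (STO M2): stack=[empty] mem=[0,6,17,0]
After op 15 (RCL M1): stack=[6] mem=[0,6,17,0]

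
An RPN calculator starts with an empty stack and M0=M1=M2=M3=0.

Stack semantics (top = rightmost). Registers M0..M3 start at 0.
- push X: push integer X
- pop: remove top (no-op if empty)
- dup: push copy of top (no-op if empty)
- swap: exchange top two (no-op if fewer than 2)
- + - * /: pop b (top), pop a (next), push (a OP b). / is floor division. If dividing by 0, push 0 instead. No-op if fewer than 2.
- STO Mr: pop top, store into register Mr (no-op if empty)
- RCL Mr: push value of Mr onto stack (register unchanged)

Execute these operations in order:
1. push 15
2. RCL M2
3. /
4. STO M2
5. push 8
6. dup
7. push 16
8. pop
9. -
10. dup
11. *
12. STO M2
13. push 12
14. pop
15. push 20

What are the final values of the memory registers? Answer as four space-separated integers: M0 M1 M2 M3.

Answer: 0 0 0 0

Derivation:
After op 1 (push 15): stack=[15] mem=[0,0,0,0]
After op 2 (RCL M2): stack=[15,0] mem=[0,0,0,0]
After op 3 (/): stack=[0] mem=[0,0,0,0]
After op 4 (STO M2): stack=[empty] mem=[0,0,0,0]
After op 5 (push 8): stack=[8] mem=[0,0,0,0]
After op 6 (dup): stack=[8,8] mem=[0,0,0,0]
After op 7 (push 16): stack=[8,8,16] mem=[0,0,0,0]
After op 8 (pop): stack=[8,8] mem=[0,0,0,0]
After op 9 (-): stack=[0] mem=[0,0,0,0]
After op 10 (dup): stack=[0,0] mem=[0,0,0,0]
After op 11 (*): stack=[0] mem=[0,0,0,0]
After op 12 (STO M2): stack=[empty] mem=[0,0,0,0]
After op 13 (push 12): stack=[12] mem=[0,0,0,0]
After op 14 (pop): stack=[empty] mem=[0,0,0,0]
After op 15 (push 20): stack=[20] mem=[0,0,0,0]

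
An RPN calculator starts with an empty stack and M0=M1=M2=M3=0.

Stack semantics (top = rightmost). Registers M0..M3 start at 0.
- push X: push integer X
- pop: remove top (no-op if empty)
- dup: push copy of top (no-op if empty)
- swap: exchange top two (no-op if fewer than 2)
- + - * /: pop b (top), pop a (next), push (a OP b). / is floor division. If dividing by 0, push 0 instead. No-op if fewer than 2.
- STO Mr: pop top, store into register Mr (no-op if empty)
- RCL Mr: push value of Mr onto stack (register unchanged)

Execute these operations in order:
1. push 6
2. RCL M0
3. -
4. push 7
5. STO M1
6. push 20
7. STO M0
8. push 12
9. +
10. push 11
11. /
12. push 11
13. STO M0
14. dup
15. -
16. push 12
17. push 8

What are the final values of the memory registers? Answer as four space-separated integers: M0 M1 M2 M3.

After op 1 (push 6): stack=[6] mem=[0,0,0,0]
After op 2 (RCL M0): stack=[6,0] mem=[0,0,0,0]
After op 3 (-): stack=[6] mem=[0,0,0,0]
After op 4 (push 7): stack=[6,7] mem=[0,0,0,0]
After op 5 (STO M1): stack=[6] mem=[0,7,0,0]
After op 6 (push 20): stack=[6,20] mem=[0,7,0,0]
After op 7 (STO M0): stack=[6] mem=[20,7,0,0]
After op 8 (push 12): stack=[6,12] mem=[20,7,0,0]
After op 9 (+): stack=[18] mem=[20,7,0,0]
After op 10 (push 11): stack=[18,11] mem=[20,7,0,0]
After op 11 (/): stack=[1] mem=[20,7,0,0]
After op 12 (push 11): stack=[1,11] mem=[20,7,0,0]
After op 13 (STO M0): stack=[1] mem=[11,7,0,0]
After op 14 (dup): stack=[1,1] mem=[11,7,0,0]
After op 15 (-): stack=[0] mem=[11,7,0,0]
After op 16 (push 12): stack=[0,12] mem=[11,7,0,0]
After op 17 (push 8): stack=[0,12,8] mem=[11,7,0,0]

Answer: 11 7 0 0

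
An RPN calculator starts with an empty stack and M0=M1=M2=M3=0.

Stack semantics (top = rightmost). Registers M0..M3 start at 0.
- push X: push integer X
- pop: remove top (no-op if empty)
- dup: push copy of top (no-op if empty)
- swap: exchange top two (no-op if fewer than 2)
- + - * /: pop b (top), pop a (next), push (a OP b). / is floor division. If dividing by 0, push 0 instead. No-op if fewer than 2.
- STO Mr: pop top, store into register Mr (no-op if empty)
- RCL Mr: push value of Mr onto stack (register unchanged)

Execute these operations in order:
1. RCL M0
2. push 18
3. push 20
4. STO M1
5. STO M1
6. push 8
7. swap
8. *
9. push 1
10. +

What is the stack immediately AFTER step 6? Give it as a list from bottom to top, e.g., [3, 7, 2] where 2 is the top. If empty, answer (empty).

After op 1 (RCL M0): stack=[0] mem=[0,0,0,0]
After op 2 (push 18): stack=[0,18] mem=[0,0,0,0]
After op 3 (push 20): stack=[0,18,20] mem=[0,0,0,0]
After op 4 (STO M1): stack=[0,18] mem=[0,20,0,0]
After op 5 (STO M1): stack=[0] mem=[0,18,0,0]
After op 6 (push 8): stack=[0,8] mem=[0,18,0,0]

[0, 8]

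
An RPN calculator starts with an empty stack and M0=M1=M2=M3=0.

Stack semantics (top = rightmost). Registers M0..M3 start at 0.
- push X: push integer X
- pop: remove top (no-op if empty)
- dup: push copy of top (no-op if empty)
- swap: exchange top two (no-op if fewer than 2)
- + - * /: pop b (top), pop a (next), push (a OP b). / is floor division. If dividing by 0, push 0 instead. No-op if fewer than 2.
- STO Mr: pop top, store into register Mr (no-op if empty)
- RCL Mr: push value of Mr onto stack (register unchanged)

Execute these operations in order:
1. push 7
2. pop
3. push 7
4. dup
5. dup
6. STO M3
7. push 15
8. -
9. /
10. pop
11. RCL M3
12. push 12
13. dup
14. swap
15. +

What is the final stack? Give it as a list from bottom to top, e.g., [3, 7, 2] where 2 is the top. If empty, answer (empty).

Answer: [7, 24]

Derivation:
After op 1 (push 7): stack=[7] mem=[0,0,0,0]
After op 2 (pop): stack=[empty] mem=[0,0,0,0]
After op 3 (push 7): stack=[7] mem=[0,0,0,0]
After op 4 (dup): stack=[7,7] mem=[0,0,0,0]
After op 5 (dup): stack=[7,7,7] mem=[0,0,0,0]
After op 6 (STO M3): stack=[7,7] mem=[0,0,0,7]
After op 7 (push 15): stack=[7,7,15] mem=[0,0,0,7]
After op 8 (-): stack=[7,-8] mem=[0,0,0,7]
After op 9 (/): stack=[-1] mem=[0,0,0,7]
After op 10 (pop): stack=[empty] mem=[0,0,0,7]
After op 11 (RCL M3): stack=[7] mem=[0,0,0,7]
After op 12 (push 12): stack=[7,12] mem=[0,0,0,7]
After op 13 (dup): stack=[7,12,12] mem=[0,0,0,7]
After op 14 (swap): stack=[7,12,12] mem=[0,0,0,7]
After op 15 (+): stack=[7,24] mem=[0,0,0,7]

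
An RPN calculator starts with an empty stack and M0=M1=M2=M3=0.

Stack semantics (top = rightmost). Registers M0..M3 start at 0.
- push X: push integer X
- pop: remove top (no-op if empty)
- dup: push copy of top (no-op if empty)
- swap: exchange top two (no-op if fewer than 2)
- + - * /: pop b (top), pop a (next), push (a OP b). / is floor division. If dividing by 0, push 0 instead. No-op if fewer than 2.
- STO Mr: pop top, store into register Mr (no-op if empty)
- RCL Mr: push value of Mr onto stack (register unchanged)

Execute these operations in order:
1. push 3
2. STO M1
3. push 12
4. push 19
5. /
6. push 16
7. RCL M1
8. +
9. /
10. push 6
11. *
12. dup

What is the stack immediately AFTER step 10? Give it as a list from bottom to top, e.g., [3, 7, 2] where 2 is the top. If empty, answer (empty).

After op 1 (push 3): stack=[3] mem=[0,0,0,0]
After op 2 (STO M1): stack=[empty] mem=[0,3,0,0]
After op 3 (push 12): stack=[12] mem=[0,3,0,0]
After op 4 (push 19): stack=[12,19] mem=[0,3,0,0]
After op 5 (/): stack=[0] mem=[0,3,0,0]
After op 6 (push 16): stack=[0,16] mem=[0,3,0,0]
After op 7 (RCL M1): stack=[0,16,3] mem=[0,3,0,0]
After op 8 (+): stack=[0,19] mem=[0,3,0,0]
After op 9 (/): stack=[0] mem=[0,3,0,0]
After op 10 (push 6): stack=[0,6] mem=[0,3,0,0]

[0, 6]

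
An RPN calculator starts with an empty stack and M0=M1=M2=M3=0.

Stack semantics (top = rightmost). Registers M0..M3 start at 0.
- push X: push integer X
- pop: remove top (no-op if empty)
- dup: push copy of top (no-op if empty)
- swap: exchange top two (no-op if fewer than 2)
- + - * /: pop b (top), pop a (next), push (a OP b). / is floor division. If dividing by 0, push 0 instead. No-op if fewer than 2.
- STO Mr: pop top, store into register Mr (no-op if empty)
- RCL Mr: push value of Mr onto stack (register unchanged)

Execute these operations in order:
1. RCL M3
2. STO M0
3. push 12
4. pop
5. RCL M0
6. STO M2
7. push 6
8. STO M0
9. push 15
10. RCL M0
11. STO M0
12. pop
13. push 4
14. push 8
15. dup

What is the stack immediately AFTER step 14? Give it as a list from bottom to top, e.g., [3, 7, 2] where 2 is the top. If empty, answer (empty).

After op 1 (RCL M3): stack=[0] mem=[0,0,0,0]
After op 2 (STO M0): stack=[empty] mem=[0,0,0,0]
After op 3 (push 12): stack=[12] mem=[0,0,0,0]
After op 4 (pop): stack=[empty] mem=[0,0,0,0]
After op 5 (RCL M0): stack=[0] mem=[0,0,0,0]
After op 6 (STO M2): stack=[empty] mem=[0,0,0,0]
After op 7 (push 6): stack=[6] mem=[0,0,0,0]
After op 8 (STO M0): stack=[empty] mem=[6,0,0,0]
After op 9 (push 15): stack=[15] mem=[6,0,0,0]
After op 10 (RCL M0): stack=[15,6] mem=[6,0,0,0]
After op 11 (STO M0): stack=[15] mem=[6,0,0,0]
After op 12 (pop): stack=[empty] mem=[6,0,0,0]
After op 13 (push 4): stack=[4] mem=[6,0,0,0]
After op 14 (push 8): stack=[4,8] mem=[6,0,0,0]

[4, 8]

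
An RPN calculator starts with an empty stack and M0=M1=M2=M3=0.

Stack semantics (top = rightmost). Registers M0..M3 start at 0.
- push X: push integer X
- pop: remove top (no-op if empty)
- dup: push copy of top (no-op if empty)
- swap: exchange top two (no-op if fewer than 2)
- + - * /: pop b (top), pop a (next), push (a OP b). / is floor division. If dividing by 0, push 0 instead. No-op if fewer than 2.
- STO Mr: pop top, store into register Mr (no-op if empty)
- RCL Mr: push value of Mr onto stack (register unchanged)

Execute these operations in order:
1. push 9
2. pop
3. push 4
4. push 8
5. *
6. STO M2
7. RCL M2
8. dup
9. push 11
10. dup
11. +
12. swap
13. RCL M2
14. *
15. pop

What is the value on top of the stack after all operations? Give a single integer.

After op 1 (push 9): stack=[9] mem=[0,0,0,0]
After op 2 (pop): stack=[empty] mem=[0,0,0,0]
After op 3 (push 4): stack=[4] mem=[0,0,0,0]
After op 4 (push 8): stack=[4,8] mem=[0,0,0,0]
After op 5 (*): stack=[32] mem=[0,0,0,0]
After op 6 (STO M2): stack=[empty] mem=[0,0,32,0]
After op 7 (RCL M2): stack=[32] mem=[0,0,32,0]
After op 8 (dup): stack=[32,32] mem=[0,0,32,0]
After op 9 (push 11): stack=[32,32,11] mem=[0,0,32,0]
After op 10 (dup): stack=[32,32,11,11] mem=[0,0,32,0]
After op 11 (+): stack=[32,32,22] mem=[0,0,32,0]
After op 12 (swap): stack=[32,22,32] mem=[0,0,32,0]
After op 13 (RCL M2): stack=[32,22,32,32] mem=[0,0,32,0]
After op 14 (*): stack=[32,22,1024] mem=[0,0,32,0]
After op 15 (pop): stack=[32,22] mem=[0,0,32,0]

Answer: 22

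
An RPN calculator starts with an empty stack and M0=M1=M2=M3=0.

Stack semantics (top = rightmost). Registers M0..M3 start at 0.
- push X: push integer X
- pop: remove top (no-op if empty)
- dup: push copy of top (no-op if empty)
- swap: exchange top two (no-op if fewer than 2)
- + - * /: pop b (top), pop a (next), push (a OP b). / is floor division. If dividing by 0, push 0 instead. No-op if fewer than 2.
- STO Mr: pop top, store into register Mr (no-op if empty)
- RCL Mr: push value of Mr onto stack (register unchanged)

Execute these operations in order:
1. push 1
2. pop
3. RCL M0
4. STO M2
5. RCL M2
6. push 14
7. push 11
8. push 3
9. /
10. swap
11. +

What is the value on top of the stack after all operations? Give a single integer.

Answer: 17

Derivation:
After op 1 (push 1): stack=[1] mem=[0,0,0,0]
After op 2 (pop): stack=[empty] mem=[0,0,0,0]
After op 3 (RCL M0): stack=[0] mem=[0,0,0,0]
After op 4 (STO M2): stack=[empty] mem=[0,0,0,0]
After op 5 (RCL M2): stack=[0] mem=[0,0,0,0]
After op 6 (push 14): stack=[0,14] mem=[0,0,0,0]
After op 7 (push 11): stack=[0,14,11] mem=[0,0,0,0]
After op 8 (push 3): stack=[0,14,11,3] mem=[0,0,0,0]
After op 9 (/): stack=[0,14,3] mem=[0,0,0,0]
After op 10 (swap): stack=[0,3,14] mem=[0,0,0,0]
After op 11 (+): stack=[0,17] mem=[0,0,0,0]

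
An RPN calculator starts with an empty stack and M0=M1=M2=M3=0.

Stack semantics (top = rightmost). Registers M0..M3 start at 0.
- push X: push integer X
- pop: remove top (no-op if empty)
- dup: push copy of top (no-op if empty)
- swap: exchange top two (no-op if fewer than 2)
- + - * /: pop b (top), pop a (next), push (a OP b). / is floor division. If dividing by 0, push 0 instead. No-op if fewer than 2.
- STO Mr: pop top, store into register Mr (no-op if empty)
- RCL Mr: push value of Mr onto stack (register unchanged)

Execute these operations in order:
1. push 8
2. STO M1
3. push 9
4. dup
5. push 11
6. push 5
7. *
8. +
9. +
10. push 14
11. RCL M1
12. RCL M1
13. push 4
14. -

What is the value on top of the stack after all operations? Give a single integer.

After op 1 (push 8): stack=[8] mem=[0,0,0,0]
After op 2 (STO M1): stack=[empty] mem=[0,8,0,0]
After op 3 (push 9): stack=[9] mem=[0,8,0,0]
After op 4 (dup): stack=[9,9] mem=[0,8,0,0]
After op 5 (push 11): stack=[9,9,11] mem=[0,8,0,0]
After op 6 (push 5): stack=[9,9,11,5] mem=[0,8,0,0]
After op 7 (*): stack=[9,9,55] mem=[0,8,0,0]
After op 8 (+): stack=[9,64] mem=[0,8,0,0]
After op 9 (+): stack=[73] mem=[0,8,0,0]
After op 10 (push 14): stack=[73,14] mem=[0,8,0,0]
After op 11 (RCL M1): stack=[73,14,8] mem=[0,8,0,0]
After op 12 (RCL M1): stack=[73,14,8,8] mem=[0,8,0,0]
After op 13 (push 4): stack=[73,14,8,8,4] mem=[0,8,0,0]
After op 14 (-): stack=[73,14,8,4] mem=[0,8,0,0]

Answer: 4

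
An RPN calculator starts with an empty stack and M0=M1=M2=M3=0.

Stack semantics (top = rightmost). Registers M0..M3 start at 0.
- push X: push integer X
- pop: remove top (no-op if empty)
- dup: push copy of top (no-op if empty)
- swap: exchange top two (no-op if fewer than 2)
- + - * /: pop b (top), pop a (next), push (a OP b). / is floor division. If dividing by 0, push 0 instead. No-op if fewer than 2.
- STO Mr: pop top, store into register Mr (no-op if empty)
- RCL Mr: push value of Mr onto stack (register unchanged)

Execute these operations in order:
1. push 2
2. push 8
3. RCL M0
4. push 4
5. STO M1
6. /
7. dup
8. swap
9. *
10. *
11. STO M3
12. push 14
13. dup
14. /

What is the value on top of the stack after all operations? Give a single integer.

Answer: 1

Derivation:
After op 1 (push 2): stack=[2] mem=[0,0,0,0]
After op 2 (push 8): stack=[2,8] mem=[0,0,0,0]
After op 3 (RCL M0): stack=[2,8,0] mem=[0,0,0,0]
After op 4 (push 4): stack=[2,8,0,4] mem=[0,0,0,0]
After op 5 (STO M1): stack=[2,8,0] mem=[0,4,0,0]
After op 6 (/): stack=[2,0] mem=[0,4,0,0]
After op 7 (dup): stack=[2,0,0] mem=[0,4,0,0]
After op 8 (swap): stack=[2,0,0] mem=[0,4,0,0]
After op 9 (*): stack=[2,0] mem=[0,4,0,0]
After op 10 (*): stack=[0] mem=[0,4,0,0]
After op 11 (STO M3): stack=[empty] mem=[0,4,0,0]
After op 12 (push 14): stack=[14] mem=[0,4,0,0]
After op 13 (dup): stack=[14,14] mem=[0,4,0,0]
After op 14 (/): stack=[1] mem=[0,4,0,0]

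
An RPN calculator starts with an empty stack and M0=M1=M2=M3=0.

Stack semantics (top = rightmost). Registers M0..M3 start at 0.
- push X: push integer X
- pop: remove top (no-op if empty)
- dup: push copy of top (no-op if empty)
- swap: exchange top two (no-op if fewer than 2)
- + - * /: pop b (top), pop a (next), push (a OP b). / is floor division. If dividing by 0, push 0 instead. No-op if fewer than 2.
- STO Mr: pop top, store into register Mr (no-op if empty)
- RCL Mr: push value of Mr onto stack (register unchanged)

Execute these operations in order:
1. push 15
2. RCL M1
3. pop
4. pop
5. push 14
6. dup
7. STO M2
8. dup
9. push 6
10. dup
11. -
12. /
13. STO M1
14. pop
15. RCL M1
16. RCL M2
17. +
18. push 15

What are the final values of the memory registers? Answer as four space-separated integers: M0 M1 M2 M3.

Answer: 0 0 14 0

Derivation:
After op 1 (push 15): stack=[15] mem=[0,0,0,0]
After op 2 (RCL M1): stack=[15,0] mem=[0,0,0,0]
After op 3 (pop): stack=[15] mem=[0,0,0,0]
After op 4 (pop): stack=[empty] mem=[0,0,0,0]
After op 5 (push 14): stack=[14] mem=[0,0,0,0]
After op 6 (dup): stack=[14,14] mem=[0,0,0,0]
After op 7 (STO M2): stack=[14] mem=[0,0,14,0]
After op 8 (dup): stack=[14,14] mem=[0,0,14,0]
After op 9 (push 6): stack=[14,14,6] mem=[0,0,14,0]
After op 10 (dup): stack=[14,14,6,6] mem=[0,0,14,0]
After op 11 (-): stack=[14,14,0] mem=[0,0,14,0]
After op 12 (/): stack=[14,0] mem=[0,0,14,0]
After op 13 (STO M1): stack=[14] mem=[0,0,14,0]
After op 14 (pop): stack=[empty] mem=[0,0,14,0]
After op 15 (RCL M1): stack=[0] mem=[0,0,14,0]
After op 16 (RCL M2): stack=[0,14] mem=[0,0,14,0]
After op 17 (+): stack=[14] mem=[0,0,14,0]
After op 18 (push 15): stack=[14,15] mem=[0,0,14,0]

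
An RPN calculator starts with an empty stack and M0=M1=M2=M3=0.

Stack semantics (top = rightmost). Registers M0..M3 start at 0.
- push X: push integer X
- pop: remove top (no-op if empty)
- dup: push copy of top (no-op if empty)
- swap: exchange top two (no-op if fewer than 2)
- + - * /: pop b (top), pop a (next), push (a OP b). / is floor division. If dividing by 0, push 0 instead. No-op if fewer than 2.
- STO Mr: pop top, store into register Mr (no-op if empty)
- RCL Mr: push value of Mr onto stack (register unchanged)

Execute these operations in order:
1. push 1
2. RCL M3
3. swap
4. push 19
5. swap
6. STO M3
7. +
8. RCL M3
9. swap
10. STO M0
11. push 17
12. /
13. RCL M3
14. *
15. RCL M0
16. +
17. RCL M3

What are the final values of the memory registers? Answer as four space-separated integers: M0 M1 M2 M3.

After op 1 (push 1): stack=[1] mem=[0,0,0,0]
After op 2 (RCL M3): stack=[1,0] mem=[0,0,0,0]
After op 3 (swap): stack=[0,1] mem=[0,0,0,0]
After op 4 (push 19): stack=[0,1,19] mem=[0,0,0,0]
After op 5 (swap): stack=[0,19,1] mem=[0,0,0,0]
After op 6 (STO M3): stack=[0,19] mem=[0,0,0,1]
After op 7 (+): stack=[19] mem=[0,0,0,1]
After op 8 (RCL M3): stack=[19,1] mem=[0,0,0,1]
After op 9 (swap): stack=[1,19] mem=[0,0,0,1]
After op 10 (STO M0): stack=[1] mem=[19,0,0,1]
After op 11 (push 17): stack=[1,17] mem=[19,0,0,1]
After op 12 (/): stack=[0] mem=[19,0,0,1]
After op 13 (RCL M3): stack=[0,1] mem=[19,0,0,1]
After op 14 (*): stack=[0] mem=[19,0,0,1]
After op 15 (RCL M0): stack=[0,19] mem=[19,0,0,1]
After op 16 (+): stack=[19] mem=[19,0,0,1]
After op 17 (RCL M3): stack=[19,1] mem=[19,0,0,1]

Answer: 19 0 0 1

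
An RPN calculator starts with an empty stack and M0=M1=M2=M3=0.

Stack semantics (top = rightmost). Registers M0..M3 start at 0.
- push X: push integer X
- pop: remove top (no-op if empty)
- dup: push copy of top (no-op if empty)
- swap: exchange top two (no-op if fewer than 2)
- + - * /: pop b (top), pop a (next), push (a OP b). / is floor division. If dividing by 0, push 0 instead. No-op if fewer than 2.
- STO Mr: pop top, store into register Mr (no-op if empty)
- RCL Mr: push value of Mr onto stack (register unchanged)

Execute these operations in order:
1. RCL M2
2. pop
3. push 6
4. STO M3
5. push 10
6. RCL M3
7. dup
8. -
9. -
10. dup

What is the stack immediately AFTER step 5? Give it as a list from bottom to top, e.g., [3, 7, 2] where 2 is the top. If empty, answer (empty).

After op 1 (RCL M2): stack=[0] mem=[0,0,0,0]
After op 2 (pop): stack=[empty] mem=[0,0,0,0]
After op 3 (push 6): stack=[6] mem=[0,0,0,0]
After op 4 (STO M3): stack=[empty] mem=[0,0,0,6]
After op 5 (push 10): stack=[10] mem=[0,0,0,6]

[10]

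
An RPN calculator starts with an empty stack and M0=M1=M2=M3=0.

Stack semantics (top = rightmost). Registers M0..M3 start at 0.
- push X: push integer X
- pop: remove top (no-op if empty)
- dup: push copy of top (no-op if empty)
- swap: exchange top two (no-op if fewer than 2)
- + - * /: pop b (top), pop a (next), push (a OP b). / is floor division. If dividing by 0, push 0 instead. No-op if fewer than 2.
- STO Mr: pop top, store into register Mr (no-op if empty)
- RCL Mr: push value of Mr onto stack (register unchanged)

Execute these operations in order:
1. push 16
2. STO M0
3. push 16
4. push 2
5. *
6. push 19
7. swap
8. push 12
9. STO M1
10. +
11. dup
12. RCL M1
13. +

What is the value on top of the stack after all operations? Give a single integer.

After op 1 (push 16): stack=[16] mem=[0,0,0,0]
After op 2 (STO M0): stack=[empty] mem=[16,0,0,0]
After op 3 (push 16): stack=[16] mem=[16,0,0,0]
After op 4 (push 2): stack=[16,2] mem=[16,0,0,0]
After op 5 (*): stack=[32] mem=[16,0,0,0]
After op 6 (push 19): stack=[32,19] mem=[16,0,0,0]
After op 7 (swap): stack=[19,32] mem=[16,0,0,0]
After op 8 (push 12): stack=[19,32,12] mem=[16,0,0,0]
After op 9 (STO M1): stack=[19,32] mem=[16,12,0,0]
After op 10 (+): stack=[51] mem=[16,12,0,0]
After op 11 (dup): stack=[51,51] mem=[16,12,0,0]
After op 12 (RCL M1): stack=[51,51,12] mem=[16,12,0,0]
After op 13 (+): stack=[51,63] mem=[16,12,0,0]

Answer: 63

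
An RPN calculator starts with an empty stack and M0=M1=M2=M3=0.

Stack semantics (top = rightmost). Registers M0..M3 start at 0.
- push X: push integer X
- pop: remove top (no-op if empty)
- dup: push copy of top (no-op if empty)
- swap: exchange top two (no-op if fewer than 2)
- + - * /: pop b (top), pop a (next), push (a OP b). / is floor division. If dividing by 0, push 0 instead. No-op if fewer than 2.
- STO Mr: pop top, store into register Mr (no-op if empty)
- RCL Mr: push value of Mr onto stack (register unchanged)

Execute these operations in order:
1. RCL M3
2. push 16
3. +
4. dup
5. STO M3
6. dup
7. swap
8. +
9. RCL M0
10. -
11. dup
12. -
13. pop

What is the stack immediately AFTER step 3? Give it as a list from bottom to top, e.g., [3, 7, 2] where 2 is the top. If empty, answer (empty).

After op 1 (RCL M3): stack=[0] mem=[0,0,0,0]
After op 2 (push 16): stack=[0,16] mem=[0,0,0,0]
After op 3 (+): stack=[16] mem=[0,0,0,0]

[16]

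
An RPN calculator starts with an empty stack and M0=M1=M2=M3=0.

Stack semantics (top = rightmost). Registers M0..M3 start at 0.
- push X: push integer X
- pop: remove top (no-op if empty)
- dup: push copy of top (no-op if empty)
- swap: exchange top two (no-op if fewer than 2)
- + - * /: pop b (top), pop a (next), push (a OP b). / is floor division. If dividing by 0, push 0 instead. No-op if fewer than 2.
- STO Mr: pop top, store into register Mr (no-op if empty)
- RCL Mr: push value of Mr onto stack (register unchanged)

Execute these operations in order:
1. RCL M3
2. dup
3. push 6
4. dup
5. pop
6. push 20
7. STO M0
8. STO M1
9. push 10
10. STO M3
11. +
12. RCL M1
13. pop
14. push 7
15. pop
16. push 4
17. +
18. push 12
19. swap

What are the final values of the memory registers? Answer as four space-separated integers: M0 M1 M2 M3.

Answer: 20 6 0 10

Derivation:
After op 1 (RCL M3): stack=[0] mem=[0,0,0,0]
After op 2 (dup): stack=[0,0] mem=[0,0,0,0]
After op 3 (push 6): stack=[0,0,6] mem=[0,0,0,0]
After op 4 (dup): stack=[0,0,6,6] mem=[0,0,0,0]
After op 5 (pop): stack=[0,0,6] mem=[0,0,0,0]
After op 6 (push 20): stack=[0,0,6,20] mem=[0,0,0,0]
After op 7 (STO M0): stack=[0,0,6] mem=[20,0,0,0]
After op 8 (STO M1): stack=[0,0] mem=[20,6,0,0]
After op 9 (push 10): stack=[0,0,10] mem=[20,6,0,0]
After op 10 (STO M3): stack=[0,0] mem=[20,6,0,10]
After op 11 (+): stack=[0] mem=[20,6,0,10]
After op 12 (RCL M1): stack=[0,6] mem=[20,6,0,10]
After op 13 (pop): stack=[0] mem=[20,6,0,10]
After op 14 (push 7): stack=[0,7] mem=[20,6,0,10]
After op 15 (pop): stack=[0] mem=[20,6,0,10]
After op 16 (push 4): stack=[0,4] mem=[20,6,0,10]
After op 17 (+): stack=[4] mem=[20,6,0,10]
After op 18 (push 12): stack=[4,12] mem=[20,6,0,10]
After op 19 (swap): stack=[12,4] mem=[20,6,0,10]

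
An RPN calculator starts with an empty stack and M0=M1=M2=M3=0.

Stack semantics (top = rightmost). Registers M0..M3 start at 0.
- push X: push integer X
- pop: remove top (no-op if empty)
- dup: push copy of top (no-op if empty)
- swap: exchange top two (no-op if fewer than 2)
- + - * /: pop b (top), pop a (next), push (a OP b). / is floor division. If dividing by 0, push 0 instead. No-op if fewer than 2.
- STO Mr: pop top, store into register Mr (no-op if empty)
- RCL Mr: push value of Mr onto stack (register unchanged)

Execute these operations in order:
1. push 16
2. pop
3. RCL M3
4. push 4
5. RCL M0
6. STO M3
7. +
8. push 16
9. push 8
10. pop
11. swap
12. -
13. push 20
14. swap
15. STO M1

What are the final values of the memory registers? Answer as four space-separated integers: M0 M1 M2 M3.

Answer: 0 12 0 0

Derivation:
After op 1 (push 16): stack=[16] mem=[0,0,0,0]
After op 2 (pop): stack=[empty] mem=[0,0,0,0]
After op 3 (RCL M3): stack=[0] mem=[0,0,0,0]
After op 4 (push 4): stack=[0,4] mem=[0,0,0,0]
After op 5 (RCL M0): stack=[0,4,0] mem=[0,0,0,0]
After op 6 (STO M3): stack=[0,4] mem=[0,0,0,0]
After op 7 (+): stack=[4] mem=[0,0,0,0]
After op 8 (push 16): stack=[4,16] mem=[0,0,0,0]
After op 9 (push 8): stack=[4,16,8] mem=[0,0,0,0]
After op 10 (pop): stack=[4,16] mem=[0,0,0,0]
After op 11 (swap): stack=[16,4] mem=[0,0,0,0]
After op 12 (-): stack=[12] mem=[0,0,0,0]
After op 13 (push 20): stack=[12,20] mem=[0,0,0,0]
After op 14 (swap): stack=[20,12] mem=[0,0,0,0]
After op 15 (STO M1): stack=[20] mem=[0,12,0,0]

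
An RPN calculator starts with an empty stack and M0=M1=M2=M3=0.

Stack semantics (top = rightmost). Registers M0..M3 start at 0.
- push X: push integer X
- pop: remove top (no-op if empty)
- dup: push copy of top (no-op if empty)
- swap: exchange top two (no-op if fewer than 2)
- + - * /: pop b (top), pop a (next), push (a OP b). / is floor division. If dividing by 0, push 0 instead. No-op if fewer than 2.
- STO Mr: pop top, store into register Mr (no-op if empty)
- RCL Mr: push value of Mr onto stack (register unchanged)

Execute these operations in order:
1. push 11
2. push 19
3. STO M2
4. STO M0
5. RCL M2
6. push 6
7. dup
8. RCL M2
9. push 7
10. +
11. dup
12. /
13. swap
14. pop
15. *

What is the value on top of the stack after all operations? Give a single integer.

Answer: 6

Derivation:
After op 1 (push 11): stack=[11] mem=[0,0,0,0]
After op 2 (push 19): stack=[11,19] mem=[0,0,0,0]
After op 3 (STO M2): stack=[11] mem=[0,0,19,0]
After op 4 (STO M0): stack=[empty] mem=[11,0,19,0]
After op 5 (RCL M2): stack=[19] mem=[11,0,19,0]
After op 6 (push 6): stack=[19,6] mem=[11,0,19,0]
After op 7 (dup): stack=[19,6,6] mem=[11,0,19,0]
After op 8 (RCL M2): stack=[19,6,6,19] mem=[11,0,19,0]
After op 9 (push 7): stack=[19,6,6,19,7] mem=[11,0,19,0]
After op 10 (+): stack=[19,6,6,26] mem=[11,0,19,0]
After op 11 (dup): stack=[19,6,6,26,26] mem=[11,0,19,0]
After op 12 (/): stack=[19,6,6,1] mem=[11,0,19,0]
After op 13 (swap): stack=[19,6,1,6] mem=[11,0,19,0]
After op 14 (pop): stack=[19,6,1] mem=[11,0,19,0]
After op 15 (*): stack=[19,6] mem=[11,0,19,0]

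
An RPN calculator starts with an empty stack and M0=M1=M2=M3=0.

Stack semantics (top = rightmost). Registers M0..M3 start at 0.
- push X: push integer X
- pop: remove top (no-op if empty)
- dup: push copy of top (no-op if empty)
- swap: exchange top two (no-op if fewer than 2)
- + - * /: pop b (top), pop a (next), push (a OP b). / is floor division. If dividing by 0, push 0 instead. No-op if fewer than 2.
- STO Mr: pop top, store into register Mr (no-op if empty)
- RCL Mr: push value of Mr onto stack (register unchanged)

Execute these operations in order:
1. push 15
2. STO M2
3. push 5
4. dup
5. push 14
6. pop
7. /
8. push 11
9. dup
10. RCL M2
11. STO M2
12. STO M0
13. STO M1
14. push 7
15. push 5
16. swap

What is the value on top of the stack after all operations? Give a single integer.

After op 1 (push 15): stack=[15] mem=[0,0,0,0]
After op 2 (STO M2): stack=[empty] mem=[0,0,15,0]
After op 3 (push 5): stack=[5] mem=[0,0,15,0]
After op 4 (dup): stack=[5,5] mem=[0,0,15,0]
After op 5 (push 14): stack=[5,5,14] mem=[0,0,15,0]
After op 6 (pop): stack=[5,5] mem=[0,0,15,0]
After op 7 (/): stack=[1] mem=[0,0,15,0]
After op 8 (push 11): stack=[1,11] mem=[0,0,15,0]
After op 9 (dup): stack=[1,11,11] mem=[0,0,15,0]
After op 10 (RCL M2): stack=[1,11,11,15] mem=[0,0,15,0]
After op 11 (STO M2): stack=[1,11,11] mem=[0,0,15,0]
After op 12 (STO M0): stack=[1,11] mem=[11,0,15,0]
After op 13 (STO M1): stack=[1] mem=[11,11,15,0]
After op 14 (push 7): stack=[1,7] mem=[11,11,15,0]
After op 15 (push 5): stack=[1,7,5] mem=[11,11,15,0]
After op 16 (swap): stack=[1,5,7] mem=[11,11,15,0]

Answer: 7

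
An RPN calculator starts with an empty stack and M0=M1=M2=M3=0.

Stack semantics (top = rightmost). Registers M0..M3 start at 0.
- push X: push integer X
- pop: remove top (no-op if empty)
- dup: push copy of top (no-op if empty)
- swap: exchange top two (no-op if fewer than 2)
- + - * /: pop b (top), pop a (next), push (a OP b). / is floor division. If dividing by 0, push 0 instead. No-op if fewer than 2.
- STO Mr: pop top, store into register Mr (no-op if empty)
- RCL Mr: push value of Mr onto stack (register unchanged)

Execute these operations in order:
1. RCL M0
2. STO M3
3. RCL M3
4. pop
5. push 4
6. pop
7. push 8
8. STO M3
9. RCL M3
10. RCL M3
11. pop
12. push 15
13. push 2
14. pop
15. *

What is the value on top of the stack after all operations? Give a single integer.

After op 1 (RCL M0): stack=[0] mem=[0,0,0,0]
After op 2 (STO M3): stack=[empty] mem=[0,0,0,0]
After op 3 (RCL M3): stack=[0] mem=[0,0,0,0]
After op 4 (pop): stack=[empty] mem=[0,0,0,0]
After op 5 (push 4): stack=[4] mem=[0,0,0,0]
After op 6 (pop): stack=[empty] mem=[0,0,0,0]
After op 7 (push 8): stack=[8] mem=[0,0,0,0]
After op 8 (STO M3): stack=[empty] mem=[0,0,0,8]
After op 9 (RCL M3): stack=[8] mem=[0,0,0,8]
After op 10 (RCL M3): stack=[8,8] mem=[0,0,0,8]
After op 11 (pop): stack=[8] mem=[0,0,0,8]
After op 12 (push 15): stack=[8,15] mem=[0,0,0,8]
After op 13 (push 2): stack=[8,15,2] mem=[0,0,0,8]
After op 14 (pop): stack=[8,15] mem=[0,0,0,8]
After op 15 (*): stack=[120] mem=[0,0,0,8]

Answer: 120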